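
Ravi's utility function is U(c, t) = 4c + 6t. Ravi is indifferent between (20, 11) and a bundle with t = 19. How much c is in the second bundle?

c = 8

U(20, 11) = 146.
Set U(c, 19) = 146 and solve.
4c + 6·19 = 146 ⇒ 4c = 32 ⇒ c = 8.
Check: U(8, 19) = 146.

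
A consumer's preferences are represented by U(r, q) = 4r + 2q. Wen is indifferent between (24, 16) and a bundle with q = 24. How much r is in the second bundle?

U(24, 16) = 128.
Set U(r, 24) = 128 and solve.
4r + 2·24 = 128 ⇒ 4r = 80 ⇒ r = 20.
Check: U(20, 24) = 128.

r = 20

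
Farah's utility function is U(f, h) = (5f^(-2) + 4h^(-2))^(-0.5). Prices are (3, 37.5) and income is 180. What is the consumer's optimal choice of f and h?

f* = 10, h* = 4

For CES with ρ = -2, MRS = (5/4)·(h/f)^3.
Tangency: set MRS = p_f/p_h = 3/37.5 = 2/25.
So (h/f)^3 = 8/125; taking the cube root, h/f = 0.4, i.e. h = 0.4·f.
Substitute into the budget 3·f + 37.5·h = 180: 18·f = 180, so f* = 10 and h* = 0.4·10 = 4.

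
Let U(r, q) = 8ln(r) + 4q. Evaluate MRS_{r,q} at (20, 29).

MU_r = 8/r, MU_q = 4.
MRS = 8/r ÷ 4.
At (20, 29): MRS = 0.1.
So at (20, 29) the consumer would give up 0.1 units of q for one more unit of r.

MRS = 0.1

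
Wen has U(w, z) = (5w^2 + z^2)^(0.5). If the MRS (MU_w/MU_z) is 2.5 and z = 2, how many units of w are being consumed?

For CES with ρ = 2, MRS = (5/1)·(z/w)^(-1).
Setting (5/1)·(2/w)^(-1) = 2.5 gives (2/w)^(-1) = 0.5, so 2/w = 2 and w = 1.

w = 1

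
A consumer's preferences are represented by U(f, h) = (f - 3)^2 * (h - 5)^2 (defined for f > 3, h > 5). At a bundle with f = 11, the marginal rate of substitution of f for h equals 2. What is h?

h = 21

MU_f = 2·(f−3)·(h−5)^2, MU_h = 2·(f−3)^2·(h−5).
MRS = (h−5)/(f−3).
Substitute f = 11: MRS = (h − 5)/8. Setting this equal to 2 gives h − 5 = 2·8 = 16, so h = 21.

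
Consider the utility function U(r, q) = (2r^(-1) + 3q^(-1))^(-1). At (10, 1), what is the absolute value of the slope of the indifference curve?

MRS = 1/150

For CES with ρ = -1, MRS = (2/3)·(q/r)^2.
At (10, 1): MRS = 1/150.
That is, one extra unit of r is worth 1/150 units of q at the margin.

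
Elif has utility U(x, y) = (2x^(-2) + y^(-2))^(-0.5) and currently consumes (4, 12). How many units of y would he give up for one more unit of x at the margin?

MRS = 54

For CES with ρ = -2, MRS = (2/1)·(y/x)^3.
At (4, 12): MRS = 54.
So at (4, 12) the consumer would give up 54 units of y for one more unit of x.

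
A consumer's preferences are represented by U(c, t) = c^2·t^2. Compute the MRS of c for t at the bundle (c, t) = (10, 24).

MU_c = 2·c·t^2 and MU_t = 2·c^2·t.
MRS = MU_c/MU_t = t/c.
At (10, 24): MRS = 2.4.
That is, one extra unit of c is worth 2.4 units of t at the margin.

MRS = 2.4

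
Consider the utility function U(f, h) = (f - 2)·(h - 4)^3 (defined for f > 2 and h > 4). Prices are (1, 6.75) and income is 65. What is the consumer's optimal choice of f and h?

MU_f = (h−4)^3, MU_h = 3·(f−2)·(h−4)^2.
MRS = (1/3)·(h−4)/(f−2).
Tangency: set MRS = p_f/p_h = 1/6.75 = 4/27.
So (1/3)·(h − 4)/(f − 2) = 4/27, i.e. (h − 4) = (4/9)·(f − 2).
Rewrite the budget in excess-of-subsistence terms: 1·(f − 2) + 6.75·(h − 4) = 65 − 1·2 − 6.75·4 = 36.
Substituting, 4·(f − 2) = 36, so f − 2 = 9 and f* = 11.
Then h − 4 = (4/9)·9 = 4, so h* = 8.

f* = 11, h* = 8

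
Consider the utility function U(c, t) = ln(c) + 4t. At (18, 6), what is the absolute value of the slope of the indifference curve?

MRS = 1/72

MU_c = 1/c, MU_t = 4.
MRS = 1/c ÷ 4.
At (18, 6): MRS = 1/72.
That is, one extra unit of c is worth 1/72 units of t at the margin.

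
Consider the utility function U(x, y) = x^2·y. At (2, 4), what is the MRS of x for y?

MU_x = 2·x·y and MU_y = x^2.
MRS = MU_x/MU_y = (2/1)·y/x.
At (2, 4): MRS = 4.
That is, one extra unit of x is worth 4 units of y at the margin.

MRS = 4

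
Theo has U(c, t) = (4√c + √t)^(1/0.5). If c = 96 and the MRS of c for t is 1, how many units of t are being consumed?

For CES with ρ = 0.5, MRS = (4/1)·√(t/c).
Setting (4/1)·√(t/96) = 1 gives √(t/96) = 0.25, so t/96 = 1/16 and t = 6.

t = 6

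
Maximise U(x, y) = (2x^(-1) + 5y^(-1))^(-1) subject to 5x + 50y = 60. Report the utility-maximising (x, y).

x* = 2, y* = 1

For CES with ρ = -1, MRS = (2/5)·(y/x)^2.
Tangency: set MRS = p_x/p_y = 5/50 = 0.1.
So (y/x)^2 = 0.25; taking the square root, y/x = 0.5, i.e. y = 0.5·x.
Substitute into the budget 5·x + 50·y = 60: 30·x = 60, so x* = 2 and y* = 0.5·2 = 1.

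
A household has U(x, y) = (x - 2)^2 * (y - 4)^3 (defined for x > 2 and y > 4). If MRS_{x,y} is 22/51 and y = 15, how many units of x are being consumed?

x = 19

MU_x = 2·(x−2)·(y−4)^3, MU_y = 3·(x−2)^2·(y−4)^2.
MRS = (2/3)·(y−4)/(x−2).
Substitute y = 15: MRS = (22/3)/(x − 2). Setting this equal to 22/51 gives x − 2 = (22/3)/(22/51) = 17, so x = 19.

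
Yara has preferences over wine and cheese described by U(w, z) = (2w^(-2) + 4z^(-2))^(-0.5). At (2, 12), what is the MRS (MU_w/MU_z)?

For CES with ρ = -2, MRS = (2/4)·(z/w)^3.
At (2, 12): MRS = 108.
The indifference curve has slope −108 at this bundle.

MRS = 108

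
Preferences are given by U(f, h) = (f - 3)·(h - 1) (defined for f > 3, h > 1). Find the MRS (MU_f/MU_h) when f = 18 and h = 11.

MRS = 2/3

MU_f = (h−1), MU_h = (f−3).
MRS = (h−1)/(f−3).
At (18, 11): MRS = 2/3.
So at (18, 11) the consumer would give up 2/3 units of h for one more unit of f.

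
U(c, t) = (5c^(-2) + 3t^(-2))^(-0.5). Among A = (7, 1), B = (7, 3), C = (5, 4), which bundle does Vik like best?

Evaluate utility at each bundle:
U(A) = 0.568.
U(B) = 1.516.
U(C) = 1.606.
Highest utility is C, so C ≻ B ≻ A.

Bundle C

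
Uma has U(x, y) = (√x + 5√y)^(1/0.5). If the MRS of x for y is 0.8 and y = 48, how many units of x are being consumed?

x = 3

For CES with ρ = 0.5, MRS = (1/5)·√(y/x).
Setting (1/5)·√(48/x) = 0.8 gives √(48/x) = 4, so 48/x = 16 and x = 3.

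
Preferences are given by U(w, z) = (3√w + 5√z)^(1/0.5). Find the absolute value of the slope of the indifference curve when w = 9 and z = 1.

For CES with ρ = 0.5, MRS = (3/5)·√(z/w).
At (9, 1): MRS = 0.2.
That is, one extra unit of w is worth 0.2 units of z at the margin.

MRS = 0.2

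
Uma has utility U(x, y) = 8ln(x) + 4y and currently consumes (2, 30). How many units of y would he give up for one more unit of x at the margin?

MRS = 1

MU_x = 8/x, MU_y = 4.
MRS = 8/x ÷ 4.
At (2, 30): MRS = 1.
So at (2, 30) the consumer would give up 1 units of y for one more unit of x.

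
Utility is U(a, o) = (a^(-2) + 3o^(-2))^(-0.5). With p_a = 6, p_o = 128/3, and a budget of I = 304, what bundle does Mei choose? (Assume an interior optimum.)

a* = 8, o* = 6

For CES with ρ = -2, MRS = (1/3)·(o/a)^3.
Tangency: set MRS = p_a/p_o = 6/(128/3) = 9/64.
So (o/a)^3 = 27/64; taking the cube root, o/a = 0.75, i.e. o = 0.75·a.
Substitute into the budget 6·a + (128/3)·o = 304: 38·a = 304, so a* = 8 and o* = 0.75·8 = 6.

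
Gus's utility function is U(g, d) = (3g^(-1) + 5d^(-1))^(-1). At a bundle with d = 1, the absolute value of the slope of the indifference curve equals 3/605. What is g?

For CES with ρ = -1, MRS = (3/5)·(d/g)^2.
Setting (3/5)·(1/g)^2 = 3/605 gives (1/g)^2 = 1/121, so 1/g = 1/11 and g = 11.

g = 11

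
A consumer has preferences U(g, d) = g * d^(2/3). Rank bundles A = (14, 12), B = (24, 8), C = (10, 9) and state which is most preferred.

Bundle B

Evaluate utility at each bundle:
U(A) = 73.381.
U(B) = 96.000.
U(C) = 43.267.
Highest utility is B, so B ≻ A ≻ C.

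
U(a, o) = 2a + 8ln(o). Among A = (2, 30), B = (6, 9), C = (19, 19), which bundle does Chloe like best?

Evaluate utility at each bundle:
U(A) = 31.210.
U(B) = 29.578.
U(C) = 61.556.
Highest utility is C, so C ≻ A ≻ B.

Bundle C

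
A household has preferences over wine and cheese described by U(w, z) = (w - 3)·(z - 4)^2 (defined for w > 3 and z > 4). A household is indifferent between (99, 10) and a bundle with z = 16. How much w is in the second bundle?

U(99, 10) = 3456.
Set U(w, 16) = 3456 and solve.
With z = 16: (16 − 4)^2 = 144, so (w − 3) = 3456/144 = 24.
So w = 3 + 24 = 27.
Check: U(27, 16) = 3456.

w = 27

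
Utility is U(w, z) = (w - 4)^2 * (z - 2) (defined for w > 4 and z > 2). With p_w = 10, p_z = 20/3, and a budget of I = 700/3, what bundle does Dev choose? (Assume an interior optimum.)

w* = 16, z* = 11

MU_w = 2·(w−4)·(z−2), MU_z = (w−4)^2.
MRS = (2/1)·(z−2)/(w−4).
Tangency: set MRS = p_w/p_z = 10/(20/3) = 1.5.
So (2/1)·(z − 2)/(w − 4) = 1.5, i.e. (z − 2) = 0.75·(w − 4).
Rewrite the budget in excess-of-subsistence terms: 10·(w − 4) + (20/3)·(z − 2) = 700/3 − 10·4 − (20/3)·2 = 180.
Substituting, 15·(w − 4) = 180, so w − 4 = 12 and w* = 16.
Then z − 2 = 0.75·12 = 9, so z* = 11.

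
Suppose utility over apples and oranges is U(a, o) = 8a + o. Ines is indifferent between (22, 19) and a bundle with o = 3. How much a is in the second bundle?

U(22, 19) = 195.
Set U(a, 3) = 195 and solve.
8a + 3 = 195 ⇒ 8a = 192 ⇒ a = 24.
Check: U(24, 3) = 195.

a = 24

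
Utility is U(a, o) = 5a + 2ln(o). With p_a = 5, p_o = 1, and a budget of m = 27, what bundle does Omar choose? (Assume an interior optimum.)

a* = 5, o* = 2

MU_a = 5, MU_o = 2/o.
MRS = 5 ÷ (2/o).
Tangency: set MRS = p_a/p_o = 5/1 = 5.
MRS depends only on o: 2.5·o = 5 ⇒ o* = 5/2.5 = 2.
From the budget, 5·a = 27 − 1·2 = 25, so a* = 5.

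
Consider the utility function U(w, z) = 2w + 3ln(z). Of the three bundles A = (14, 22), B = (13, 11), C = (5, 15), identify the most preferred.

Bundle A

Evaluate utility at each bundle:
U(A) = 37.273.
U(B) = 33.194.
U(C) = 18.124.
Highest utility is A, so A ≻ B ≻ C.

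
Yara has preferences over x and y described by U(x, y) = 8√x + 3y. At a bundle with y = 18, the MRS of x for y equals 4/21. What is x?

MU_x = 8/(2√x), MU_y = 3.
MRS = 8/(2√x) ÷ 3.
MRS depends only on x: (4/3)/√x = 4/21 ⇒ √x = (4/3)/(4/21) = 7 ⇒ x = 49.

x = 49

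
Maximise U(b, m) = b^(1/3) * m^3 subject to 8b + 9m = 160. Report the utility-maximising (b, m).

MU_b = 1/3·b^(-2/3)·m^3 and MU_m = 3·b^(1/3)·m^2.
MRS = MU_b/MU_m = (1/9)·m/b.
Tangency: set MRS = p_b/p_m = 8/9.
So (1/9)·m/b = 8/9, i.e. m = 8·b.
Substitute into the budget 8·b + 9·m = 160: 80·b = 160, so b* = 2.
Then m* = 8·2 = 16.

b* = 2, m* = 16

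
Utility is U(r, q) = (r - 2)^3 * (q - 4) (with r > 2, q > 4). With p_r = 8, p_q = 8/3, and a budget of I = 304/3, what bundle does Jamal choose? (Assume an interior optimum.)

r* = 9, q* = 11

MU_r = 3·(r−2)^2·(q−4), MU_q = (r−2)^3.
MRS = (3/1)·(q−4)/(r−2).
Tangency: set MRS = p_r/p_q = 8/(8/3) = 3.
So (3/1)·(q − 4)/(r − 2) = 3, i.e. (q − 4) = (r − 2).
Rewrite the budget in excess-of-subsistence terms: 8·(r − 2) + (8/3)·(q − 4) = 304/3 − 8·2 − (8/3)·4 = 224/3.
Substituting, (32/3)·(r − 2) = 224/3, so r − 2 = 7 and r* = 9.
Then q − 4 = 7, so q* = 11.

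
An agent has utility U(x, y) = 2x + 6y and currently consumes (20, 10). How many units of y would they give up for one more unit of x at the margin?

MU_x = 2, MU_y = 6, so MRS = 2/6 = 1/3 at every bundle.
At (20, 10): MRS = 1/3.
The indifference curve has slope −1/3 at this bundle.

MRS = 1/3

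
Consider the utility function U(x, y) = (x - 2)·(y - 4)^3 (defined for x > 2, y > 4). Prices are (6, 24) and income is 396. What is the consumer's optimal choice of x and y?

MU_x = (y−4)^3, MU_y = 3·(x−2)·(y−4)^2.
MRS = (1/3)·(y−4)/(x−2).
Tangency: set MRS = p_x/p_y = 6/24 = 0.25.
So (1/3)·(y − 4)/(x − 2) = 0.25, i.e. (y − 4) = 0.75·(x − 2).
Rewrite the budget in excess-of-subsistence terms: 6·(x − 2) + 24·(y − 4) = 396 − 6·2 − 24·4 = 288.
Substituting, 24·(x − 2) = 288, so x − 2 = 12 and x* = 14.
Then y − 4 = 0.75·12 = 9, so y* = 13.

x* = 14, y* = 13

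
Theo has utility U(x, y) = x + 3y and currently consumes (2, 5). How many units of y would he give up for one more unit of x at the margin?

MU_x = 1, MU_y = 3, so MRS = 1/3 at every bundle.
At (2, 5): MRS = 1/3.
So at (2, 5) the consumer would give up 1/3 units of y for one more unit of x.

MRS = 1/3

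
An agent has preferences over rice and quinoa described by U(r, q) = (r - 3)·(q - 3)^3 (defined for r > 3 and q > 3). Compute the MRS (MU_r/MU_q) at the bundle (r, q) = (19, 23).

MU_r = (q−3)^3, MU_q = 3·(r−3)·(q−3)^2.
MRS = (1/3)·(q−3)/(r−3).
At (19, 23): MRS = 5/12.
The indifference curve has slope −5/12 at this bundle.

MRS = 5/12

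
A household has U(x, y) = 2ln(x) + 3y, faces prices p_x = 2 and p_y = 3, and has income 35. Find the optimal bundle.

MU_x = 2/x, MU_y = 3.
MRS = 2/x ÷ 3.
Tangency: set MRS = p_x/p_y = 2/3.
MRS depends only on x: (2/3)/x = 2/3 ⇒ x* = (2/3)/(2/3) = 1.
From the budget, 3·y = 35 − 2·1 = 33, so y* = 11.

x* = 1, y* = 11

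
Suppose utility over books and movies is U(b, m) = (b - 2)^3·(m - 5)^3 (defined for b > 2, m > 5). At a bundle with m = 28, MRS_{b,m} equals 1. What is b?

b = 25

MU_b = 3·(b−2)^2·(m−5)^3, MU_m = 3·(b−2)^3·(m−5)^2.
MRS = (m−5)/(b−2).
Substitute m = 28: MRS = 23/(b − 2). Setting this equal to 1 gives b − 2 = 23/1 = 23, so b = 25.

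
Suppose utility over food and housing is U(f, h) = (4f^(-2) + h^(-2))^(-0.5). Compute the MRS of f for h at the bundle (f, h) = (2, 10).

MRS = 500

For CES with ρ = -2, MRS = (4/1)·(h/f)^3.
At (2, 10): MRS = 500.
That is, one extra unit of f is worth 500 units of h at the margin.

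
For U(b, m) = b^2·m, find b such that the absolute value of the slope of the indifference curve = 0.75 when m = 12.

MU_b = 2·b·m and MU_m = b^2.
MRS = MU_b/MU_m = (2/1)·m/b.
Substitute m = 12: MRS = 24/b. Setting 24/b = 0.75 gives b = 24/0.75 = 32.

b = 32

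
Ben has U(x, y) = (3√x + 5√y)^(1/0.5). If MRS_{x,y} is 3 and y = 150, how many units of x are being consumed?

x = 6

For CES with ρ = 0.5, MRS = (3/5)·√(y/x).
Setting (3/5)·√(150/x) = 3 gives √(150/x) = 5, so 150/x = 25 and x = 6.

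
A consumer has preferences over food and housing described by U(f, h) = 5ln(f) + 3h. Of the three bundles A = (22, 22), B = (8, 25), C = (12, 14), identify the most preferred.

Evaluate utility at each bundle:
U(A) = 81.455.
U(B) = 85.397.
U(C) = 54.425.
Highest utility is B, so B ≻ A ≻ C.

Bundle B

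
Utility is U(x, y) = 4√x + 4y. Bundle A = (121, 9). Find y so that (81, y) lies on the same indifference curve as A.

y = 11

U(121, 9) = 80.
Set U(81, y) = 80 and solve.
With x = 81: √81 = 9, so 4y = 80 − 4·9 = 44 and y = 11.
Check: U(81, 11) = 80.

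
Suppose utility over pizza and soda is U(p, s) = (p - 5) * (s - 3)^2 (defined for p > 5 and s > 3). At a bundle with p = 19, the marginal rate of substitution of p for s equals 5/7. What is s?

s = 23

MU_p = (s−3)^2, MU_s = 2·(p−5)·(s−3).
MRS = (1/2)·(s−3)/(p−5).
Substitute p = 19: MRS = (s − 3)/28. Setting this equal to 5/7 gives s − 3 = (5/7)·28 = 20, so s = 23.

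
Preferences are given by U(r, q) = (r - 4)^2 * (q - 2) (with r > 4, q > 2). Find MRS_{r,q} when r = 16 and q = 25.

MRS = 23/6

MU_r = 2·(r−4)·(q−2), MU_q = (r−4)^2.
MRS = (2/1)·(q−2)/(r−4).
At (16, 25): MRS = 23/6.
That is, one extra unit of r is worth 23/6 units of q at the margin.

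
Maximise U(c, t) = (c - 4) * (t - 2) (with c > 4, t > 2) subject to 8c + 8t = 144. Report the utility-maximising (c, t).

c* = 10, t* = 8

MU_c = (t−2), MU_t = (c−4).
MRS = (t−2)/(c−4).
Tangency: set MRS = p_c/p_t = 8/8 = 1.
So (t − 2)/(c − 4) = 1, i.e. (t − 2) = (c − 4).
Rewrite the budget in excess-of-subsistence terms: 8·(c − 4) + 8·(t − 2) = 144 − 8·4 − 8·2 = 96.
Substituting, 16·(c − 4) = 96, so c − 4 = 6 and c* = 10.
Then t − 2 = 6, so t* = 8.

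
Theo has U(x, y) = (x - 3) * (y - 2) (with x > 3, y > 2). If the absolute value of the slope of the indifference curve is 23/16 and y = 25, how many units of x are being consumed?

x = 19

MU_x = (y−2), MU_y = (x−3).
MRS = (y−2)/(x−3).
Substitute y = 25: MRS = 23/(x − 3). Setting this equal to 23/16 gives x − 3 = 23/(23/16) = 16, so x = 19.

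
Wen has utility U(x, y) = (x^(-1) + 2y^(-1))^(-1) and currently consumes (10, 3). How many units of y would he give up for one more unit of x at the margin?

For CES with ρ = -1, MRS = (1/2)·(y/x)^2.
At (10, 3): MRS = 9/200.
The indifference curve has slope −9/200 at this bundle.

MRS = 9/200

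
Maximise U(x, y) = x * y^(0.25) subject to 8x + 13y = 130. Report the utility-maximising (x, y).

x* = 13, y* = 2

MU_x = y^(0.25) and MU_y = 0.25·x·y^(-0.75).
MRS = MU_x/MU_y = (4)·y/x.
Tangency: set MRS = p_x/p_y = 8/13.
So (4)·y/x = 8/13, i.e. y = (2/13)·x.
Substitute into the budget 8·x + 13·y = 130: 10·x = 130, so x* = 13.
Then y* = (2/13)·13 = 2.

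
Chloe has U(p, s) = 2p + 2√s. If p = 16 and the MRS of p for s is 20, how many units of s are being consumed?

MU_p = 2, MU_s = 2/(2√s).
MRS = 2 ÷ (2/(2√s)).
MRS depends only on s: 2·√s = 20 ⇒ √s = 20/2 = 10 ⇒ s = 100.

s = 100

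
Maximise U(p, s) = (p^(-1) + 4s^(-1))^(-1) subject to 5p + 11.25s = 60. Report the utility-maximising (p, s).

For CES with ρ = -1, MRS = (1/4)·(s/p)^2.
Tangency: set MRS = p_p/p_s = 5/11.25 = 4/9.
So (s/p)^2 = 16/9; taking the square root, s/p = 4/3, i.e. s = (4/3)·p.
Substitute into the budget 5·p + 11.25·s = 60: 20·p = 60, so p* = 3 and s* = (4/3)·3 = 4.

p* = 3, s* = 4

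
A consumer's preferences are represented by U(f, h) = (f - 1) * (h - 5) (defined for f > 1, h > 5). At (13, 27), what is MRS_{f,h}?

MU_f = (h−5), MU_h = (f−1).
MRS = (h−5)/(f−1).
At (13, 27): MRS = 11/6.
The indifference curve has slope −11/6 at this bundle.

MRS = 11/6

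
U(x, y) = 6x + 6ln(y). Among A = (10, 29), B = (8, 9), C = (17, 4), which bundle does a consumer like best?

Bundle C

Evaluate utility at each bundle:
U(A) = 80.204.
U(B) = 61.183.
U(C) = 110.318.
Highest utility is C, so C ≻ A ≻ B.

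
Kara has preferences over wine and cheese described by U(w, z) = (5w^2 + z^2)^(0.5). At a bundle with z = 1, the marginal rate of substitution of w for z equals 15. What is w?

For CES with ρ = 2, MRS = (5/1)·(z/w)^(-1).
Setting (5/1)·(1/w)^(-1) = 15 gives (1/w)^(-1) = 3, so 1/w = 1/3 and w = 3.

w = 3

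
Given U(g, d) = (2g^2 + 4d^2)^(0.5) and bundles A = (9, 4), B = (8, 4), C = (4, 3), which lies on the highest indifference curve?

Evaluate utility at each bundle:
U(A) = 15.033.
U(B) = 13.856.
U(C) = 8.246.
Highest utility is A, so A ≻ B ≻ C.

Bundle A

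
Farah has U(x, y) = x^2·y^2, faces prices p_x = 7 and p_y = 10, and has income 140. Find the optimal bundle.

MU_x = 2·x·y^2 and MU_y = 2·x^2·y.
MRS = MU_x/MU_y = y/x.
Tangency: set MRS = p_x/p_y = 7/10 = 0.7.
So y/x = 0.7, i.e. y = 0.7·x.
Substitute into the budget 7·x + 10·y = 140: 14·x = 140, so x* = 10.
Then y* = 0.7·10 = 7.

x* = 10, y* = 7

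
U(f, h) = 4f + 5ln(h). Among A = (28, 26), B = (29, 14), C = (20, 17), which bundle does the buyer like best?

Evaluate utility at each bundle:
U(A) = 128.290.
U(B) = 129.195.
U(C) = 94.166.
Highest utility is B, so B ≻ A ≻ C.

Bundle B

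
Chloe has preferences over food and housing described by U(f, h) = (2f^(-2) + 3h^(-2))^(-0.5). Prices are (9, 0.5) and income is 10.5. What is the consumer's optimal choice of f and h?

f* = 1, h* = 3

For CES with ρ = -2, MRS = (2/3)·(h/f)^3.
Tangency: set MRS = p_f/p_h = 9/0.5 = 18.
So (h/f)^3 = 27; taking the cube root, h/f = 3, i.e. h = 3·f.
Substitute into the budget 9·f + 0.5·h = 10.5: 10.5·f = 10.5, so f* = 1 and h* = 3·1 = 3.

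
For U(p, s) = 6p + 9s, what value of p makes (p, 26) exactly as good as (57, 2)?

U(57, 2) = 360.
Set U(p, 26) = 360 and solve.
6p + 9·26 = 360 ⇒ 6p = 126 ⇒ p = 21.
Check: U(21, 26) = 360.

p = 21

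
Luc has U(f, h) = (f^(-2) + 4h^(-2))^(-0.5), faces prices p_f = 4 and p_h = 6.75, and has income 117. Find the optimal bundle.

f* = 9, h* = 12

For CES with ρ = -2, MRS = (1/4)·(h/f)^3.
Tangency: set MRS = p_f/p_h = 4/6.75 = 16/27.
So (h/f)^3 = 64/27; taking the cube root, h/f = 4/3, i.e. h = (4/3)·f.
Substitute into the budget 4·f + 6.75·h = 117: 13·f = 117, so f* = 9 and h* = (4/3)·9 = 12.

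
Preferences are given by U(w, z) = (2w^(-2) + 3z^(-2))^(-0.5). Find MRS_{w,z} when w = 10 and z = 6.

MRS = 18/125

For CES with ρ = -2, MRS = (2/3)·(z/w)^3.
At (10, 6): MRS = 18/125.
The indifference curve has slope −18/125 at this bundle.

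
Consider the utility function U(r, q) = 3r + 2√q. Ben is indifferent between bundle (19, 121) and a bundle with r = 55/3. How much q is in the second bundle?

q = 144

U(19, 121) = 79.
Set U(55/3, q) = 79 and solve.
With r = 55/3: 2√q = 79 − 3·55/3 = 24, so √q = 12 and q = 144.
Check: U(55/3, 144) = 79.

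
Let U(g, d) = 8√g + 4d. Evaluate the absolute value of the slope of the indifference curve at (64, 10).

MU_g = 8/(2√g), MU_d = 4.
MRS = 8/(2√g) ÷ 4.
At (64, 10): MRS = 0.125.
So at (64, 10) the consumer would give up 0.125 units of d for one more unit of g.

MRS = 0.125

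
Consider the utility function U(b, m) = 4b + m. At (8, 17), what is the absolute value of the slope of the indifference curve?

MU_b = 4, MU_m = 1, so MRS = 4/1 = 4 at every bundle.
At (8, 17): MRS = 4.
That is, one extra unit of b is worth 4 units of m at the margin.

MRS = 4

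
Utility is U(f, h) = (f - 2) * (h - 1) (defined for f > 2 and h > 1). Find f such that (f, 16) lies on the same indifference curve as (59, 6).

U(59, 6) = 285.
Set U(f, 16) = 285 and solve.
With h = 16: (16 − 1) = 15, so (f − 2) = 285/15 = 19.
So f = 2 + 19 = 21.
Check: U(21, 16) = 285.

f = 21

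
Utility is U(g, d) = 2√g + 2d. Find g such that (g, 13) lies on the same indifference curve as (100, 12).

U(100, 12) = 44.
Set U(g, 13) = 44 and solve.
With d = 13: 2√g = 44 − 2·13 = 18, so √g = 9 and g = 81.
Check: U(81, 13) = 44.

g = 81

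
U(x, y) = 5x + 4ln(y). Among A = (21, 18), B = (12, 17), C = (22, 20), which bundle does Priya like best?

Evaluate utility at each bundle:
U(A) = 116.561.
U(B) = 71.333.
U(C) = 121.983.
Highest utility is C, so C ≻ A ≻ B.

Bundle C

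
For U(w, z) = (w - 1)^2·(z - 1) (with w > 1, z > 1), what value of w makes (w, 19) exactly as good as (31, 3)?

w = 11

U(31, 3) = 1800.
Set U(w, 19) = 1800 and solve.
With z = 19: (19 − 1) = 18, so (w − 1)^2 = 1800/18 = 100.
Taking the square root (with w > 1): w − 1 = 10, so w = 11.
Check: U(11, 19) = 1800.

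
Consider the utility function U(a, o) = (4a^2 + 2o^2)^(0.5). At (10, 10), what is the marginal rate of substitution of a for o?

For CES with ρ = 2, MRS = (4/2)·(o/a)^(-1).
At (10, 10): MRS = 2.
So at (10, 10) the consumer would give up 2 units of o for one more unit of a.

MRS = 2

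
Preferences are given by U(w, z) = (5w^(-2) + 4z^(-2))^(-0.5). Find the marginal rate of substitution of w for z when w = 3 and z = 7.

For CES with ρ = -2, MRS = (5/4)·(z/w)^3.
At (3, 7): MRS = 1715/108.
The indifference curve has slope −1715/108 at this bundle.

MRS = 1715/108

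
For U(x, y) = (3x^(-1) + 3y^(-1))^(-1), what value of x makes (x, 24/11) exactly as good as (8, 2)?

x = 6

U depends on (x, y) only through S = 3x^(-1) + 3y^(-1), so equal utility means equal S. At (8, 2): S = 1.875.
With y = 24/11: 3·(24/11)^(-1) = 1.375, so 3x^(-1) = 1.875 − 1.375 = 0.5, i.e. x^(-1) = 1/6.
Hence x = 1/(1/6) = 6.
Check: U(6, 24/11) = 0.5333.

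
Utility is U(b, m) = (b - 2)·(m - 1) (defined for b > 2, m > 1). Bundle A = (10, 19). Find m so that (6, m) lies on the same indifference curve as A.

U(10, 19) = 144.
Set U(6, m) = 144 and solve.
With b = 6: (6 − 2) = 4, so (m − 1) = 144/4 = 36.
So m = 1 + 36 = 37.
Check: U(6, 37) = 144.

m = 37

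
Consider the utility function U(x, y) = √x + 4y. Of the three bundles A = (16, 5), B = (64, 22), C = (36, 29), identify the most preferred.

Evaluate utility at each bundle:
U(A) = 24.000.
U(B) = 96.000.
U(C) = 122.000.
Highest utility is C, so C ≻ B ≻ A.

Bundle C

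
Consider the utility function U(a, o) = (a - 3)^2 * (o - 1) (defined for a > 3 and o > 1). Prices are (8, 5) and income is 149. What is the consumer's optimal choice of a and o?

MU_a = 2·(a−3)·(o−1), MU_o = (a−3)^2.
MRS = (2/1)·(o−1)/(a−3).
Tangency: set MRS = p_a/p_o = 8/5 = 1.6.
So (2/1)·(o − 1)/(a − 3) = 1.6, i.e. (o − 1) = 0.8·(a − 3).
Rewrite the budget in excess-of-subsistence terms: 8·(a − 3) + 5·(o − 1) = 149 − 8·3 − 5·1 = 120.
Substituting, 12·(a − 3) = 120, so a − 3 = 10 and a* = 13.
Then o − 1 = 0.8·10 = 8, so o* = 9.

a* = 13, o* = 9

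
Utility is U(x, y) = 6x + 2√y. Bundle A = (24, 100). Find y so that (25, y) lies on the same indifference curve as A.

U(24, 100) = 164.
Set U(25, y) = 164 and solve.
With x = 25: 2√y = 164 − 6·25 = 14, so √y = 7 and y = 49.
Check: U(25, 49) = 164.

y = 49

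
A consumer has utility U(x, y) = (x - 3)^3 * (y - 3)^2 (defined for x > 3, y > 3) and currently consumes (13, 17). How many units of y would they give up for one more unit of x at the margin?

MRS = 2.1

MU_x = 3·(x−3)^2·(y−3)^2, MU_y = 2·(x−3)^3·(y−3).
MRS = (3/2)·(y−3)/(x−3).
At (13, 17): MRS = 2.1.
So at (13, 17) the consumer would give up 2.1 units of y for one more unit of x.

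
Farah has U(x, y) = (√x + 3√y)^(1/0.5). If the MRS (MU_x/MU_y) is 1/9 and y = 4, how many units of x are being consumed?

x = 36

For CES with ρ = 0.5, MRS = (1/3)·√(y/x).
Setting (1/3)·√(4/x) = 1/9 gives √(4/x) = 1/3, so 4/x = 1/9 and x = 36.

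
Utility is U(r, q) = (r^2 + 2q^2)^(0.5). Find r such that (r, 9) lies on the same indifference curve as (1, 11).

r = 9

U depends on (r, q) only through S = r^2 + 2q^2, so equal utility means equal S. At (1, 11): S = 243.
With q = 9: 2·9^2 = 162, so r^2 = 243 − 162 = 81.
Hence r = √81 = 9.
Check: U(9, 9) = 15.5885.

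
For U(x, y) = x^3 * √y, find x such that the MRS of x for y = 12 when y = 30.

x = 15

MU_x = 3·x^2·√y and MU_y = 0.5·x^3·y^(-0.5).
MRS = MU_x/MU_y = (6)·y/x.
Substitute y = 30: MRS = 180/x. Setting 180/x = 12 gives x = 180/12 = 15.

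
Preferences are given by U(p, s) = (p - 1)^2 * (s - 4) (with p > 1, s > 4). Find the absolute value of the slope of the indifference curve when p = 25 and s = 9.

MU_p = 2·(p−1)·(s−4), MU_s = (p−1)^2.
MRS = (2/1)·(s−4)/(p−1).
At (25, 9): MRS = 5/12.
So at (25, 9) the consumer would give up 5/12 units of s for one more unit of p.

MRS = 5/12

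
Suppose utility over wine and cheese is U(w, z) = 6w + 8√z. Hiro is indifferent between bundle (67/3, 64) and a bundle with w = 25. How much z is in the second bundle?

U(67/3, 64) = 198.
Set U(25, z) = 198 and solve.
With w = 25: 8√z = 198 − 6·25 = 48, so √z = 6 and z = 36.
Check: U(25, 36) = 198.

z = 36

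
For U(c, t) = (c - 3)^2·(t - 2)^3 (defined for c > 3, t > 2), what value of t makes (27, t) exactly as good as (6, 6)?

t = 3

U(6, 6) = 576.
Set U(27, t) = 576 and solve.
With c = 27: (27 − 3)^2 = 576, so (t − 2)^3 = 576/576 = 1.
Taking the cube root (with t > 2): t − 2 = 1, so t = 3.
Check: U(27, 3) = 576.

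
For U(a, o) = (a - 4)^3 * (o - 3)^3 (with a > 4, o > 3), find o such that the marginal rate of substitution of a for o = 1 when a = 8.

o = 7

MU_a = 3·(a−4)^2·(o−3)^3, MU_o = 3·(a−4)^3·(o−3)^2.
MRS = (o−3)/(a−4).
Substitute a = 8: MRS = (o − 3)/4. Setting this equal to 1 gives o − 3 = 1·4 = 4, so o = 7.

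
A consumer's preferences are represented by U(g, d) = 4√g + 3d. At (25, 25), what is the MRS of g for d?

MU_g = 4/(2√g), MU_d = 3.
MRS = 4/(2√g) ÷ 3.
At (25, 25): MRS = 2/15.
That is, one extra unit of g is worth 2/15 units of d at the margin.

MRS = 2/15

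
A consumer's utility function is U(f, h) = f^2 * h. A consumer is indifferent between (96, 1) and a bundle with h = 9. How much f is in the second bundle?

f = 32

U(96, 1) = 9216.
Set U(f, 9) = 9216 and solve.
With h = 9: f^2 = 9216/9 = 1024; taking the square root, f = 32.
Check: U(32, 9) = 9216.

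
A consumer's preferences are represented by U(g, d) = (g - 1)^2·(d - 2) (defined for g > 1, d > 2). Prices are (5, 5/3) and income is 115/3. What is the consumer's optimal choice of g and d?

MU_g = 2·(g−1)·(d−2), MU_d = (g−1)^2.
MRS = (2/1)·(d−2)/(g−1).
Tangency: set MRS = p_g/p_d = 5/(5/3) = 3.
So (2/1)·(d − 2)/(g − 1) = 3, i.e. (d − 2) = 1.5·(g − 1).
Rewrite the budget in excess-of-subsistence terms: 5·(g − 1) + (5/3)·(d − 2) = 115/3 − 5·1 − (5/3)·2 = 30.
Substituting, 7.5·(g − 1) = 30, so g − 1 = 4 and g* = 5.
Then d − 2 = 1.5·4 = 6, so d* = 8.

g* = 5, d* = 8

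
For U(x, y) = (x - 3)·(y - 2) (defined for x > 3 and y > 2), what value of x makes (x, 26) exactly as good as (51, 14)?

U(51, 14) = 576.
Set U(x, 26) = 576 and solve.
With y = 26: (26 − 2) = 24, so (x − 3) = 576/24 = 24.
So x = 3 + 24 = 27.
Check: U(27, 26) = 576.

x = 27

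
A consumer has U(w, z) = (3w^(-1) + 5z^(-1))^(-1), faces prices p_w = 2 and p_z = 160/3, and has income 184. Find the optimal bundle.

For CES with ρ = -1, MRS = (3/5)·(z/w)^2.
Tangency: set MRS = p_w/p_z = 2/(160/3) = 3/80.
So (z/w)^2 = 1/16; taking the square root, z/w = 0.25, i.e. z = 0.25·w.
Substitute into the budget 2·w + (160/3)·z = 184: (46/3)·w = 184, so w* = 12 and z* = 0.25·12 = 3.

w* = 12, z* = 3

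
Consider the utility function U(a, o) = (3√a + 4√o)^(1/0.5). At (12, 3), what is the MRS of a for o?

MRS = 0.375

For CES with ρ = 0.5, MRS = (3/4)·√(o/a).
At (12, 3): MRS = 0.375.
That is, one extra unit of a is worth 0.375 units of o at the margin.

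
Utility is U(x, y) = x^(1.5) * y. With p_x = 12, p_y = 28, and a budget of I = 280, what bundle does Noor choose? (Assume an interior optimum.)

x* = 14, y* = 4

MU_x = 1.5·√x·y and MU_y = x^(1.5).
MRS = MU_x/MU_y = (1.5)·y/x.
Tangency: set MRS = p_x/p_y = 12/28 = 3/7.
So (1.5)·y/x = 3/7, i.e. y = (2/7)·x.
Substitute into the budget 12·x + 28·y = 280: 20·x = 280, so x* = 14.
Then y* = (2/7)·14 = 4.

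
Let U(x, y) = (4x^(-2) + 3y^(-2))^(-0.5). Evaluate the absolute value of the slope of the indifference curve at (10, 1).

For CES with ρ = -2, MRS = (4/3)·(y/x)^3.
At (10, 1): MRS = 1/750.
That is, one extra unit of x is worth 1/750 units of y at the margin.

MRS = 1/750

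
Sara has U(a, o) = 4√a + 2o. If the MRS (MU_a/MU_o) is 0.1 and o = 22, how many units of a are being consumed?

MU_a = 4/(2√a), MU_o = 2.
MRS = 4/(2√a) ÷ 2.
MRS depends only on a: 1/√a = 0.1 ⇒ √a = 1/0.1 = 10 ⇒ a = 100.

a = 100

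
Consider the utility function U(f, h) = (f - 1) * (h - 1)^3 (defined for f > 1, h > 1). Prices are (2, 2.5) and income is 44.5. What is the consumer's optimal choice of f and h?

f* = 6, h* = 13

MU_f = (h−1)^3, MU_h = 3·(f−1)·(h−1)^2.
MRS = (1/3)·(h−1)/(f−1).
Tangency: set MRS = p_f/p_h = 2/2.5 = 0.8.
So (1/3)·(h − 1)/(f − 1) = 0.8, i.e. (h − 1) = 2.4·(f − 1).
Rewrite the budget in excess-of-subsistence terms: 2·(f − 1) + 2.5·(h − 1) = 44.5 − 2·1 − 2.5·1 = 40.
Substituting, 8·(f − 1) = 40, so f − 1 = 5 and f* = 6.
Then h − 1 = 2.4·5 = 12, so h* = 13.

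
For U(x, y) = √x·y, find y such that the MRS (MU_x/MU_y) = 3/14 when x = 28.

MU_x = 0.5·x^(-0.5)·y and MU_y = √x.
MRS = MU_x/MU_y = (0.5)·y/x.
Substitute x = 28: MRS = y/56. Setting y/56 = 3/14 gives y = (3/14)·56 = 12.

y = 12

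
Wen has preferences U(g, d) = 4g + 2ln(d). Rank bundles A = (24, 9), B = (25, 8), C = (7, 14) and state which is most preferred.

Bundle B

Evaluate utility at each bundle:
U(A) = 100.394.
U(B) = 104.159.
U(C) = 33.278.
Highest utility is B, so B ≻ A ≻ C.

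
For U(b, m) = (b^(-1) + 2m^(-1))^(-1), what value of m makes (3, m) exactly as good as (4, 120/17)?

m = 10

U depends on (b, m) only through S = b^(-1) + 2m^(-1), so equal utility means equal S. At (4, 120/17): S = 8/15.
With b = 3: 3^(-1) = 1/3, so 2m^(-1) = 8/15 − 1/3 = 0.2, i.e. m^(-1) = 0.1.
Hence m = 1/0.1 = 10.
Check: U(3, 10) = 1.875.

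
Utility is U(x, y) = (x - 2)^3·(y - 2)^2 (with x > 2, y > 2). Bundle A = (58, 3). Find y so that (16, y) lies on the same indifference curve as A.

U(58, 3) = 175616.
Set U(16, y) = 175616 and solve.
With x = 16: (16 − 2)^3 = 2744, so (y − 2)^2 = 175616/2744 = 64.
Taking the square root (with y > 2): y − 2 = 8, so y = 10.
Check: U(16, 10) = 175616.

y = 10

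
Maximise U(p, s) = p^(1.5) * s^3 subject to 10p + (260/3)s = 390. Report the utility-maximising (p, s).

MU_p = 1.5·√p·s^3 and MU_s = 3·p^(1.5)·s^2.
MRS = MU_p/MU_s = (0.5)·s/p.
Tangency: set MRS = p_p/p_s = 10/(260/3) = 3/26.
So (0.5)·s/p = 3/26, i.e. s = (3/13)·p.
Substitute into the budget 10·p + (260/3)·s = 390: 30·p = 390, so p* = 13.
Then s* = (3/13)·13 = 3.

p* = 13, s* = 3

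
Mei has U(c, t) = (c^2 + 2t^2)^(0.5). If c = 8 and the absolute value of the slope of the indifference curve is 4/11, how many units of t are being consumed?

For CES with ρ = 2, MRS = (1/2)·(t/c)^(-1).
Setting (1/2)·(t/8)^(-1) = 4/11 gives (t/8)^(-1) = 8/11, so t/8 = 1.375 and t = 11.

t = 11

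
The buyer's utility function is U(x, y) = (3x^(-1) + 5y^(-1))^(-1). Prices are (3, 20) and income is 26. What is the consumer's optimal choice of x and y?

x* = 2, y* = 1

For CES with ρ = -1, MRS = (3/5)·(y/x)^2.
Tangency: set MRS = p_x/p_y = 3/20 = 0.15.
So (y/x)^2 = 0.25; taking the square root, y/x = 0.5, i.e. y = 0.5·x.
Substitute into the budget 3·x + 20·y = 26: 13·x = 26, so x* = 2 and y* = 0.5·2 = 1.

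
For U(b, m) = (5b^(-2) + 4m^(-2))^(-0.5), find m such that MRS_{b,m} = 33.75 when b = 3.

For CES with ρ = -2, MRS = (5/4)·(m/b)^3.
Setting (5/4)·(m/3)^3 = 33.75 gives (m/3)^3 = 27, so m/3 = 3 and m = 9.

m = 9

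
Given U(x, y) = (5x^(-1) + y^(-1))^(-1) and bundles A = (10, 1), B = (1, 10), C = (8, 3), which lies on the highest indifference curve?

Evaluate utility at each bundle:
U(A) = 0.667.
U(B) = 0.196.
U(C) = 1.043.
Highest utility is C, so C ≻ A ≻ B.

Bundle C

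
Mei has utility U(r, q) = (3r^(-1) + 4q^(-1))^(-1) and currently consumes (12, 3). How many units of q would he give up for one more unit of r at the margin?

For CES with ρ = -1, MRS = (3/4)·(q/r)^2.
At (12, 3): MRS = 3/64.
The indifference curve has slope −3/64 at this bundle.

MRS = 3/64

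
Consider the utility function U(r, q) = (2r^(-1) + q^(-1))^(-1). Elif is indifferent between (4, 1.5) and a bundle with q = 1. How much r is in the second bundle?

r = 12

U depends on (r, q) only through S = 2r^(-1) + q^(-1), so equal utility means equal S. At (4, 1.5): S = 7/6.
With q = 1: 1^(-1) = 1, so 2r^(-1) = 7/6 − 1 = 1/6, i.e. r^(-1) = 1/12.
Hence r = 1/(1/12) = 12.
Check: U(12, 1) = 0.8571.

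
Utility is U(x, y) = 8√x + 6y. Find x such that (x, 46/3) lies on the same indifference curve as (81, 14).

x = 64

U(81, 14) = 156.
Set U(x, 46/3) = 156 and solve.
With y = 46/3: 8√x = 156 − 6·46/3 = 64, so √x = 8 and x = 64.
Check: U(64, 46/3) = 156.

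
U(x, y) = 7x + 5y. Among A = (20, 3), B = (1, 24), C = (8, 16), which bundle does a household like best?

Bundle A

Evaluate utility at each bundle:
U(A) = 155.
U(B) = 127.
U(C) = 136.
Highest utility is A, so A ≻ C ≻ B.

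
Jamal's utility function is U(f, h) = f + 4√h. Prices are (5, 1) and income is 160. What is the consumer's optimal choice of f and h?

MU_f = 1, MU_h = 4/(2√h).
MRS = 1 ÷ (4/(2√h)).
Tangency: set MRS = p_f/p_h = 5/1 = 5.
MRS depends only on h: 0.5·√h = 5 ⇒ √h = 5/0.5 = 10 ⇒ h* = 100.
From the budget, 5·f = 160 − 1·100 = 60, so f* = 12.

f* = 12, h* = 100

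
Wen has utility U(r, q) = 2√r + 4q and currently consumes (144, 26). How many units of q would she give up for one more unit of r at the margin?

MU_r = 2/(2√r), MU_q = 4.
MRS = 2/(2√r) ÷ 4.
At (144, 26): MRS = 1/48.
So at (144, 26) the consumer would give up 1/48 units of q for one more unit of r.

MRS = 1/48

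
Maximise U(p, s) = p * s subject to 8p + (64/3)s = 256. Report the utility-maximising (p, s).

MU_p = s and MU_s = p.
MRS = MU_p/MU_s = s/p.
Tangency: set MRS = p_p/p_s = 8/(64/3) = 0.375.
So s/p = 0.375, i.e. s = 0.375·p.
Substitute into the budget 8·p + (64/3)·s = 256: 16·p = 256, so p* = 16.
Then s* = 0.375·16 = 6.

p* = 16, s* = 6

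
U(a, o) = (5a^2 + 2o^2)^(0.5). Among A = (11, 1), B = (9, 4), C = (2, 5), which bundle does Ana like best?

Evaluate utility at each bundle:
U(A) = 24.637.
U(B) = 20.905.
U(C) = 8.367.
Highest utility is A, so A ≻ B ≻ C.

Bundle A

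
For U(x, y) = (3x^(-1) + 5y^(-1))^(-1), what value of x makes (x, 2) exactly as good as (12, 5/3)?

x = 4

U depends on (x, y) only through S = 3x^(-1) + 5y^(-1), so equal utility means equal S. At (12, 5/3): S = 3.25.
With y = 2: 5·2^(-1) = 2.5, so 3x^(-1) = 3.25 − 2.5 = 0.75, i.e. x^(-1) = 0.25.
Hence x = 1/0.25 = 4.
Check: U(4, 2) = 0.3077.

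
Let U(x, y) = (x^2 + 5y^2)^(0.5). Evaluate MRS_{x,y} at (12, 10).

For CES with ρ = 2, MRS = (1/5)·(y/x)^(-1).
At (12, 10): MRS = 6/25.
That is, one extra unit of x is worth 6/25 units of y at the margin.

MRS = 6/25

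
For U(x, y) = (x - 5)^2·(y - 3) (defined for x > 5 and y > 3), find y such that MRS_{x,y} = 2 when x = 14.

y = 12

MU_x = 2·(x−5)·(y−3), MU_y = (x−5)^2.
MRS = (2/1)·(y−3)/(x−5).
Substitute x = 14: MRS = (y − 3)/4.5. Setting this equal to 2 gives y − 3 = 2·4.5 = 9, so y = 12.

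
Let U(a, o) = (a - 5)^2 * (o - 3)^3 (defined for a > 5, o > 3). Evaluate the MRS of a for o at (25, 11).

MU_a = 2·(a−5)·(o−3)^3, MU_o = 3·(a−5)^2·(o−3)^2.
MRS = (2/3)·(o−3)/(a−5).
At (25, 11): MRS = 4/15.
That is, one extra unit of a is worth 4/15 units of o at the margin.

MRS = 4/15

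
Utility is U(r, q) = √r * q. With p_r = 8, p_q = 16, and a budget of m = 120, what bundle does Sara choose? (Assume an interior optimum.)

MU_r = 0.5·r^(-0.5)·q and MU_q = √r.
MRS = MU_r/MU_q = (0.5)·q/r.
Tangency: set MRS = p_r/p_q = 8/16 = 0.5.
So (0.5)·q/r = 0.5, i.e. q = r.
Substitute into the budget 8·r + 16·q = 120: 24·r = 120, so r* = 5.
Then q* = 5.

r* = 5, q* = 5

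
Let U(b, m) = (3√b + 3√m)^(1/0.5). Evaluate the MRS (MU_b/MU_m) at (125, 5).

MRS = 0.2

For CES with ρ = 0.5, MRS = √(m/b).
At (125, 5): MRS = 0.2.
So at (125, 5) the consumer would give up 0.2 units of m for one more unit of b.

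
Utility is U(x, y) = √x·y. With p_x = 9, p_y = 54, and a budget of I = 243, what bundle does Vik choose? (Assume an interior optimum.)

MU_x = 0.5·x^(-0.5)·y and MU_y = √x.
MRS = MU_x/MU_y = (0.5)·y/x.
Tangency: set MRS = p_x/p_y = 9/54 = 1/6.
So (0.5)·y/x = 1/6, i.e. y = (1/3)·x.
Substitute into the budget 9·x + 54·y = 243: 27·x = 243, so x* = 9.
Then y* = (1/3)·9 = 3.

x* = 9, y* = 3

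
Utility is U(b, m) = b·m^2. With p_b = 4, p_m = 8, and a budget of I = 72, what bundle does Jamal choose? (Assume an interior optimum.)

MU_b = m^2 and MU_m = 2·b·m.
MRS = MU_b/MU_m = (1/2)·m/b.
Tangency: set MRS = p_b/p_m = 4/8 = 0.5.
So (1/2)·m/b = 0.5, i.e. m = b.
Substitute into the budget 4·b + 8·m = 72: 12·b = 72, so b* = 6.
Then m* = 6.

b* = 6, m* = 6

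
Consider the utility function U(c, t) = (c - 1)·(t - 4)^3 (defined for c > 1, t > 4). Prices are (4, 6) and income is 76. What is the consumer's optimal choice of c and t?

MU_c = (t−4)^3, MU_t = 3·(c−1)·(t−4)^2.
MRS = (1/3)·(t−4)/(c−1).
Tangency: set MRS = p_c/p_t = 4/6 = 2/3.
So (1/3)·(t − 4)/(c − 1) = 2/3, i.e. (t − 4) = 2·(c − 1).
Rewrite the budget in excess-of-subsistence terms: 4·(c − 1) + 6·(t − 4) = 76 − 4·1 − 6·4 = 48.
Substituting, 16·(c − 1) = 48, so c − 1 = 3 and c* = 4.
Then t − 4 = 2·3 = 6, so t* = 10.

c* = 4, t* = 10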